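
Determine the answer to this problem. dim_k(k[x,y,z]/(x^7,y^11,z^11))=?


Basis: x^iy^jz^k, i<7,j<11,k<11
7*11*11=847


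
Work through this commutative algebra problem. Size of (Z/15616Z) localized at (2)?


2-primary part: 15616=2^8*61
Size=2^8=256


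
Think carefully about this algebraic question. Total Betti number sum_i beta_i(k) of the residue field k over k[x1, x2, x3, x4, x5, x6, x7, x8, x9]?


Koszul resolution: beta_i(k)=C(n,i), n=9
sum_i C(9,i) = 2^9 = 512


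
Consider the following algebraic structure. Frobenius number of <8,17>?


gcd(8,17)=1 => F=ab-a-b=8*17-8-17=136-25=111


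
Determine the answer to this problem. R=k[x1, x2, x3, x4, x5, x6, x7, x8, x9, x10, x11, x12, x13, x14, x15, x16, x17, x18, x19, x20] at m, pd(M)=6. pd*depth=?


pd+depth=20
depth=20-6=14
pd*depth=6*14=84


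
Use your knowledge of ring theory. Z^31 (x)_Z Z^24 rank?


rank(M(x)N) = rank(M)*rank(N)
31*24 = 744


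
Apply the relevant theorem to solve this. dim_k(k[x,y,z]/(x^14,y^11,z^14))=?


Basis: x^iy^jz^k, i<14,j<11,k<14
14*11*14=2156


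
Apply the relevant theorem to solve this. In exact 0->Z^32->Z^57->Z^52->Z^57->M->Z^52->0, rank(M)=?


Alt sum=0:
(-1)^0*32 + (-1)^1*57 + (-1)^2*52 + (-1)^3*57 + (-1)^4*? + (-1)^5*52=0
rank(M)=82


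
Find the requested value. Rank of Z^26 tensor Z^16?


rank(M(x)N) = rank(M)*rank(N)
26*16 = 416


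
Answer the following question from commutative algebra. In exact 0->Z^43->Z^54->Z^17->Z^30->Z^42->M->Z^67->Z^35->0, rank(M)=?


Alt sum=0:
(-1)^0*43 + (-1)^1*54 + (-1)^2*17 + (-1)^3*30 + (-1)^4*42 + (-1)^5*? + (-1)^6*67 + (-1)^7*35=0
rank(M)=50


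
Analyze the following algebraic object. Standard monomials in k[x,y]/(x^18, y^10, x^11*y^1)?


k[x,y]/I, I = (x^18, y^10, x^11*y^1)
Rect: 18x10=180. Corner: (18-11)x(10-1)=63.
dim = 180-63 = 117


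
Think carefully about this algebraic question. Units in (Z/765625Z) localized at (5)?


Local ring = Z/15625Z.
phi(15625) = 5^5*(5-1) = 12500


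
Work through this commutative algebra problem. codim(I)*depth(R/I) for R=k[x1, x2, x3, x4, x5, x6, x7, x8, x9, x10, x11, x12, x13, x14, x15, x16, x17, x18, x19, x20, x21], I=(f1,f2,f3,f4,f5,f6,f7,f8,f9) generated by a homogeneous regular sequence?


codim=9, depth=dim(R/I)=21-9=12
Product=9*12=108


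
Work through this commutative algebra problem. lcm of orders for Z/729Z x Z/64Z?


Exponent = lcm of the cyclic orders; pairwise coprime => product.
3^6*2^6=729*64=46656


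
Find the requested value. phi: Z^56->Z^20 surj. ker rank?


rank(ker) = 56-20 = 36


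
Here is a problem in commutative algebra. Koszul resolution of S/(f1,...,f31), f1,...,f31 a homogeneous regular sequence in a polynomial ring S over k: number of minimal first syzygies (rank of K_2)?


Regular sequence => Koszul complex is the minimal free resolution.
Syz_1 minimally generated by Koszul relations f_i*e_j - f_j*e_i (i<j): mu(Syz_1) = beta_2 = C(m,2) = m(m-1)/2
m=31
31*30/2 = 465


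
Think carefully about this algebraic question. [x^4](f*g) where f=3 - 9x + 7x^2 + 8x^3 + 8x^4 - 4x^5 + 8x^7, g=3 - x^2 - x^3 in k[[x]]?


[x^4] = sum a_i*b_j, i+j=4
  -9*-1=9
  7*-1=-7
  8*3=24
Sum=26


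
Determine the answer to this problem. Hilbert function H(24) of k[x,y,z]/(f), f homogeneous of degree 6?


C(26,2)-C(20,2)=325-190=135


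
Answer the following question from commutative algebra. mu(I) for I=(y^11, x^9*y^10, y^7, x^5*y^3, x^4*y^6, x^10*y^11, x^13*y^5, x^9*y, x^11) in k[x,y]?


Remove redundant (divisible by others).
x^10*y^11 redundant.
x^13*y^5 redundant.
x^9*y^10 redundant.
y^11 redundant.
Min: x^11, x^9*y, x^5*y^3, x^4*y^6, y^7
Count=5


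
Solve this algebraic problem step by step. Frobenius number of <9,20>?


gcd(9,20)=1 => F=ab-a-b=9*20-9-20=180-29=151


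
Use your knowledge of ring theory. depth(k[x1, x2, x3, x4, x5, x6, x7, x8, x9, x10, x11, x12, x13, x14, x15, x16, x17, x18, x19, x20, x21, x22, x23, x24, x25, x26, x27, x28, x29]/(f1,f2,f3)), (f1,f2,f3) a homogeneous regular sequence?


depth(R)=29
depth(R/I)=29-3=26


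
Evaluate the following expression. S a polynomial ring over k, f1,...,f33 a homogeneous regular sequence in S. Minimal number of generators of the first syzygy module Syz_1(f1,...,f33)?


Regular sequence => Koszul complex is the minimal free resolution.
Syz_1 minimally generated by Koszul relations f_i*e_j - f_j*e_i (i<j): mu(Syz_1) = beta_2 = C(m,2) = m(m-1)/2
m=33
33*32/2 = 528


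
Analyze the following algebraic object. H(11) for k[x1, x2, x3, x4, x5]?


C(d+n-1,n-1)=C(15,4)=1365


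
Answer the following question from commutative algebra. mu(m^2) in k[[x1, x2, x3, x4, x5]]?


C(n+d-1,d)=C(6,2)=15


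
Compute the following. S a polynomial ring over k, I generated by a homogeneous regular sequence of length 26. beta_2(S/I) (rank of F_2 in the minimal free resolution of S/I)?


Regular sequence => Koszul complex is the minimal free resolution.
Syz_1 minimally generated by Koszul relations f_i*e_j - f_j*e_i (i<j): mu(Syz_1) = beta_2 = C(m,2) = m(m-1)/2
m=26
26*25/2 = 325


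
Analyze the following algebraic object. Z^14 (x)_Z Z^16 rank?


rank(M(x)N) = rank(M)*rank(N)
14*16 = 224


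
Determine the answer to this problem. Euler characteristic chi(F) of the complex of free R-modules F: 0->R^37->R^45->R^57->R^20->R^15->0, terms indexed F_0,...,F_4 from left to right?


chi = sum (-1)^i * rank:
(-1)^0*37=37
(-1)^1*45=-45
(-1)^2*57=57
(-1)^3*20=-20
(-1)^4*15=15
chi=44


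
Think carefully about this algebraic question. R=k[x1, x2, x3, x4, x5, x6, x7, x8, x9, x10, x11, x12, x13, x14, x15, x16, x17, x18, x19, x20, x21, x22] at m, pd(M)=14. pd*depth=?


pd+depth=22
depth=22-14=8
pd*depth=14*8=112


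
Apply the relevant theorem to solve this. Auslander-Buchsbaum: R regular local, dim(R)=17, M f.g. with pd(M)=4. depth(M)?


pd+depth=depth(R)=17
depth=17-4=13


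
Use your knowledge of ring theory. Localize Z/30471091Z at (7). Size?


7-primary part: 30471091=7^7*37
Size=7^7=823543


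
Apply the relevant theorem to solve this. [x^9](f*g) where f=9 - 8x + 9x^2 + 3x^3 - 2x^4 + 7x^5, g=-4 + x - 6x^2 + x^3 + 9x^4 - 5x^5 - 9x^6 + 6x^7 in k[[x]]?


[x^9] = sum a_i*b_j, i+j=9
  9*6=54
  3*-9=-27
  -2*-5=10
  7*9=63
Sum=100


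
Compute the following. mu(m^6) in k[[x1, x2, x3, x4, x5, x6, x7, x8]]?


C(n+d-1,d)=C(13,6)=1716


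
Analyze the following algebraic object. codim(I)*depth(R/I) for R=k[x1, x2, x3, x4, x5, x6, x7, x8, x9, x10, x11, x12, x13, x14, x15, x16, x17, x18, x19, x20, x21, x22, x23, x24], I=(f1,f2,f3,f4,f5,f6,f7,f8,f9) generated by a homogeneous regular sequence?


codim=9, depth=dim(R/I)=24-9=15
Product=9*15=135


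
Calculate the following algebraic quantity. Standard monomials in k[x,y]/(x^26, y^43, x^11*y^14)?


k[x,y]/I, I = (x^26, y^43, x^11*y^14)
Rect: 26x43=1118. Corner: (26-11)x(43-14)=435.
dim = 1118-435 = 683


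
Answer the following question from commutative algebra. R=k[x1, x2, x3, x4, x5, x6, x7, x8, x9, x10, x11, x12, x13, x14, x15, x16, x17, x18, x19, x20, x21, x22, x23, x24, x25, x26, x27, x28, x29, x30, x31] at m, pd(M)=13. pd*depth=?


pd+depth=31
depth=31-13=18
pd*depth=13*18=234


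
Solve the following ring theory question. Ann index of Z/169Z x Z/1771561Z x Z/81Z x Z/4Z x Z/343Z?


Exponent = lcm of the cyclic orders; pairwise coprime => product.
13^2*11^6*3^4*2^2*7^3=169*1771561*81*4*343=33272232781788


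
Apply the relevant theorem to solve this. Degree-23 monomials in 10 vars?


C(d+n-1,n-1)=C(32,9)=28048800


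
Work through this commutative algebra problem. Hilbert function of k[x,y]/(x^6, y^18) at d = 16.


k[x,y], I = (x^6, y^18), d = 16
Need i < 6 and d-i < 18.
Range: 0 <= i <= 5.
H(16) = 6


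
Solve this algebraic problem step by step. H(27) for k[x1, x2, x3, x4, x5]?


C(d+n-1,n-1)=C(31,4)=31465


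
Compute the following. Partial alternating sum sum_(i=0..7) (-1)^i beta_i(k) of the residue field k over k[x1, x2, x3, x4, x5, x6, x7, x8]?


Koszul resolution: beta_i(k)=C(n,i), n=8
sum_(i=0..p) (-1)^i C(n,i) = (-1)^p C(n-1,p)
(-1)^7*C(7,7) = (-1)^7*1 = -1


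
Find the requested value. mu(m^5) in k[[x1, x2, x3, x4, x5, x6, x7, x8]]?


C(n+d-1,d)=C(12,5)=792


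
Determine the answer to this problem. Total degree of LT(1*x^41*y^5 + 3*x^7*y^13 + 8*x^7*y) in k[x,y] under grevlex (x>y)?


LT: 1*x^41*y^5
deg_x=41, deg_y=5
Total=41+5=46


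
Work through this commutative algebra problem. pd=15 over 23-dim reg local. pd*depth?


pd+depth=23
depth=23-15=8
pd*depth=15*8=120


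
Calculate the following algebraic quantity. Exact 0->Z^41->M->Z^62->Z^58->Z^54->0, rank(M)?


Alt sum=0:
(-1)^0*41 + (-1)^1*? + (-1)^2*62 + (-1)^3*58 + (-1)^4*54=0
rank(M)=99


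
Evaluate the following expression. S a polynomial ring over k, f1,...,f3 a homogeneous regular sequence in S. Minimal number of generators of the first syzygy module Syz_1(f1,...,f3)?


Regular sequence => Koszul complex is the minimal free resolution.
Syz_1 minimally generated by Koszul relations f_i*e_j - f_j*e_i (i<j): mu(Syz_1) = beta_2 = C(m,2) = m(m-1)/2
m=3
3*2/2 = 3


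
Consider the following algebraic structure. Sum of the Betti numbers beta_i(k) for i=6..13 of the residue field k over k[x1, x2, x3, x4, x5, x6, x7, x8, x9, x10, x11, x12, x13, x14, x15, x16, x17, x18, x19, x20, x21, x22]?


Koszul resolution: beta_i(k)=C(n,i), n=22
C(22,6)=74613, C(22,7)=170544, C(22,8)=319770, C(22,9)=497420, C(22,10)=646646, C(22,11)=705432, C(22,12)=646646, C(22,13)=497420
Sum=3558491


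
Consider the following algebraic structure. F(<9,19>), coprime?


gcd(9,19)=1 => F=ab-a-b=9*19-9-19=171-28=143


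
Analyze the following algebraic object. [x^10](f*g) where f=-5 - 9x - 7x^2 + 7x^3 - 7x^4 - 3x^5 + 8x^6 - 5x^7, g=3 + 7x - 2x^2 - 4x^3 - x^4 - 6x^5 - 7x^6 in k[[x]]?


[x^10] = sum a_i*b_j, i+j=10
  -7*-7=49
  -3*-6=18
  8*-1=-8
  -5*-4=20
Sum=79


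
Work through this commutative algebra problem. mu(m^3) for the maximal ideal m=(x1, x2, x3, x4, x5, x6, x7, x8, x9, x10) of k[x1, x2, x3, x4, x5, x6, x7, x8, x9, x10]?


Graded Nakayama: mu(m^d) = dim_k (m^d/m^(d+1)) = #degree-3 monomials in 10 vars
C(n+d-1,d)=C(12,3)=220


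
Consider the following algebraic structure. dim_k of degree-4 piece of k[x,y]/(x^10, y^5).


k[x,y], I = (x^10, y^5), d = 4
Need i < 10 and d-i < 5.
Range: 0 <= i <= 4.
H(4) = 5


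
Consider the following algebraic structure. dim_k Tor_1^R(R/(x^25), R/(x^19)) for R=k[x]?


Tor_1(R/I,R/J)=(I cap J)/IJ=(x^25)/(x^44)
dim=44-25=min(25,19)=19


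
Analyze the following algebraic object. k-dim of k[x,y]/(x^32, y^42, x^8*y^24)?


k[x,y]/I, I = (x^32, y^42, x^8*y^24)
Rect: 32x42=1344. Corner: (32-8)x(42-24)=432.
dim = 1344-432 = 912


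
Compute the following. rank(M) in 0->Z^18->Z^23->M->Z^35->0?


Alt sum=0:
(-1)^0*18 + (-1)^1*23 + (-1)^2*? + (-1)^3*35=0
rank(M)=40


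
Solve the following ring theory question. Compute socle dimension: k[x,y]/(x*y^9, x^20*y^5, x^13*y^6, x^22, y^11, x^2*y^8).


Socle = ann(m) = span of standard monomials u with x*u, y*u in I (staircase corners).
Minimal generators: x^22, x^20*y^5, x^13*y^6, x^2*y^8, x*y^9, y^11
Corners: y^10, xy^8, x^12y^7, x^19y^5, x^21y^4
Socle dim=5


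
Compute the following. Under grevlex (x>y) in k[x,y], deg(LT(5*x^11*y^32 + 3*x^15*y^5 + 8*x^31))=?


LT: 5*x^11*y^32
deg_x=11, deg_y=32
Total=11+32=43


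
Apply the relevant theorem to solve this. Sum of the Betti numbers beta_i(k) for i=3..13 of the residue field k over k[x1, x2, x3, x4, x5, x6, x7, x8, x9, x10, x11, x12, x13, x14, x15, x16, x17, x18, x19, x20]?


Koszul resolution: beta_i(k)=C(n,i), n=20
C(20,3)=1140, C(20,4)=4845, C(20,5)=15504, C(20,6)=38760, C(20,7)=77520, C(20,8)=125970, C(20,9)=167960, C(20,10)=184756, C(20,11)=167960, C(20,12)=125970, C(20,13)=77520
Sum=987905


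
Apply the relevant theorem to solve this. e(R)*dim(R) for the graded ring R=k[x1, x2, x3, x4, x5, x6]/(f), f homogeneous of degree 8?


e(R)=deg(f)=8, dim(R)=6-1=5
e*dim=8*5=40


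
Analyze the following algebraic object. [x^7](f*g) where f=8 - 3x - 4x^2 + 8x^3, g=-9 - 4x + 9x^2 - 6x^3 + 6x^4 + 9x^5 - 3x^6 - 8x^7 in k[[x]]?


[x^7] = sum a_i*b_j, i+j=7
  8*-8=-64
  -3*-3=9
  -4*9=-36
  8*6=48
Sum=-43


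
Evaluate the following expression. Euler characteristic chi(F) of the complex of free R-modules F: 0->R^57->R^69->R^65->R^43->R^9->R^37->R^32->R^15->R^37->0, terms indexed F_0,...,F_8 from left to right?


chi = sum (-1)^i * rank:
(-1)^0*57=57
(-1)^1*69=-69
(-1)^2*65=65
(-1)^3*43=-43
(-1)^4*9=9
(-1)^5*37=-37
(-1)^6*32=32
(-1)^7*15=-15
(-1)^8*37=37
chi=36


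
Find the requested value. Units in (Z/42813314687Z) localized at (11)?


Local ring = Z/19487171Z.
phi(19487171) = 11^6*(11-1) = 17715610


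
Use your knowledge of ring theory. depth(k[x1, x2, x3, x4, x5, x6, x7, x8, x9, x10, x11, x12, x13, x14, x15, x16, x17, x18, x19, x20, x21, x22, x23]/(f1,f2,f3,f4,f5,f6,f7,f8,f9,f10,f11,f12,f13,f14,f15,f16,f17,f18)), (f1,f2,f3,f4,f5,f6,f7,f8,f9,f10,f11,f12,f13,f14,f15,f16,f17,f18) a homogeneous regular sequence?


depth(R)=23
depth(R/I)=23-18=5


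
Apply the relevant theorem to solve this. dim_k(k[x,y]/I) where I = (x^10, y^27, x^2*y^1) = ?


k[x,y]/I, I = (x^10, y^27, x^2*y^1)
Rect: 10x27=270. Corner: (10-2)x(27-1)=208.
dim = 270-208 = 62


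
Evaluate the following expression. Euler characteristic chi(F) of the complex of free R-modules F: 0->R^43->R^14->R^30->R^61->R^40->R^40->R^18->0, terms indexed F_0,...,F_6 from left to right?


chi = sum (-1)^i * rank:
(-1)^0*43=43
(-1)^1*14=-14
(-1)^2*30=30
(-1)^3*61=-61
(-1)^4*40=40
(-1)^5*40=-40
(-1)^6*18=18
chi=16


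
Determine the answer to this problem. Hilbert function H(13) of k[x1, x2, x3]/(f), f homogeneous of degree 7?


C(15,2)-C(8,2)=105-28=77


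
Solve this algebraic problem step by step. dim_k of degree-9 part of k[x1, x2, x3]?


C(d+n-1,n-1)=C(11,2)=55


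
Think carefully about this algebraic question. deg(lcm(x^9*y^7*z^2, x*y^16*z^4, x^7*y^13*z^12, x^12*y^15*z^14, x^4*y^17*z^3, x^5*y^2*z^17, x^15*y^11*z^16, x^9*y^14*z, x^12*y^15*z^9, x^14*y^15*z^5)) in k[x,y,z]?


lcm = componentwise max:
x: max(9,1,7,12,4,5,15,9,12,14)=15
y: max(7,16,13,15,17,2,11,14,15,15)=17
z: max(2,4,12,14,3,17,16,1,9,5)=17
Total=15+17+17=49


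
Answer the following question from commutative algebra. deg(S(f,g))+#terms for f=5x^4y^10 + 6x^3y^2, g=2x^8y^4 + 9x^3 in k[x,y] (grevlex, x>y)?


LT(f)=5x^4y^10, LT(g)=2x^8y^4
lcm(LM)=x^8y^10
S(f,g) (scaled by 10 to clear denominators) = 2x^4*f - 5y^6*g = 12x^7y^2 - 45x^3y^6
2 terms, deg 9.
9+2=11


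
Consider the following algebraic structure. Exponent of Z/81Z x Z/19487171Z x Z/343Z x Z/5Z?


Exponent = lcm of the cyclic orders; pairwise coprime => product.
3^4*11^7*7^3*5^1=81*19487171*343*5=2707060359465


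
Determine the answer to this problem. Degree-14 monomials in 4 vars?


C(d+n-1,n-1)=C(17,3)=680


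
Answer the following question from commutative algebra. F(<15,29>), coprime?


gcd(15,29)=1 => F=ab-a-b=15*29-15-29=435-44=391


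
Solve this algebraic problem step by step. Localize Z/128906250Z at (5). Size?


5-primary part: 128906250=5^9*66
Size=5^9=1953125


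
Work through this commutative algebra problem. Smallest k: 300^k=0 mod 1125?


300^k mod 1125:
k=1: 300
k=2: 0
First zero at k = 2


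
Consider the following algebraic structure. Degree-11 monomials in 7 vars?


C(d+n-1,n-1)=C(17,6)=12376


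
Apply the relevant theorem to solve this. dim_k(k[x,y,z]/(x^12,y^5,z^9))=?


Basis: x^iy^jz^k, i<12,j<5,k<9
12*5*9=540


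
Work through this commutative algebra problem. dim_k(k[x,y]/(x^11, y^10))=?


Basis: x^i*y^j, i<11, j<10
11*10=110


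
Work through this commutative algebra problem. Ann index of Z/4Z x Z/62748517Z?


Exponent = lcm of the cyclic orders; pairwise coprime => product.
2^2*13^7=4*62748517=250994068


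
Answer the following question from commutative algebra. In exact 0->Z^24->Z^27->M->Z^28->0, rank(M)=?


Alt sum=0:
(-1)^0*24 + (-1)^1*27 + (-1)^2*? + (-1)^3*28=0
rank(M)=31


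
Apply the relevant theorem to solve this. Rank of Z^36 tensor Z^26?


rank(M(x)N) = rank(M)*rank(N)
36*26 = 936


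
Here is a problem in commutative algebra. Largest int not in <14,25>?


gcd(14,25)=1 => F=ab-a-b=14*25-14-25=350-39=311


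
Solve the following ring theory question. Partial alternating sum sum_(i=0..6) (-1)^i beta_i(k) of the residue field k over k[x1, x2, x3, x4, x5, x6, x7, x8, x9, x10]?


Koszul resolution: beta_i(k)=C(n,i), n=10
sum_(i=0..p) (-1)^i C(n,i) = (-1)^p C(n-1,p)
(-1)^6*C(9,6) = (-1)^6*84 = 84


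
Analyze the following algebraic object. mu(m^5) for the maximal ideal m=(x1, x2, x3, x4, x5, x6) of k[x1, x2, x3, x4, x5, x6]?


Graded Nakayama: mu(m^d) = dim_k (m^d/m^(d+1)) = #degree-5 monomials in 6 vars
C(n+d-1,d)=C(10,5)=252


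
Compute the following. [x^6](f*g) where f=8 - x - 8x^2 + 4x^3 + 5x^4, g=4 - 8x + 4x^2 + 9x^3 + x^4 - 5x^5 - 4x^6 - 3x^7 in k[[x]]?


[x^6] = sum a_i*b_j, i+j=6
  8*-4=-32
  -1*-5=5
  -8*1=-8
  4*9=36
  5*4=20
Sum=21


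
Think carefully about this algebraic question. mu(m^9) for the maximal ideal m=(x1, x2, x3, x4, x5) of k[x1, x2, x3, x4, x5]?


Graded Nakayama: mu(m^d) = dim_k (m^d/m^(d+1)) = #degree-9 monomials in 5 vars
C(n+d-1,d)=C(13,9)=715


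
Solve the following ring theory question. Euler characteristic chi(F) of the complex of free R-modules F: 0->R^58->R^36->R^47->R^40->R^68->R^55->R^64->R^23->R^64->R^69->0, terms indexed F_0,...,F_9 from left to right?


chi = sum (-1)^i * rank:
(-1)^0*58=58
(-1)^1*36=-36
(-1)^2*47=47
(-1)^3*40=-40
(-1)^4*68=68
(-1)^5*55=-55
(-1)^6*64=64
(-1)^7*23=-23
(-1)^8*64=64
(-1)^9*69=-69
chi=78


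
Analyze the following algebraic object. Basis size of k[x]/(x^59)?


Basis: 1,x,...,x^58
dim=59


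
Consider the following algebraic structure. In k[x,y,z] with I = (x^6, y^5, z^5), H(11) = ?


Need i<6, j<5, k<5 with i+j+k=11.
For each i, j ranges over max(0,11-i-4)..min(4,11-i):
  i=0: j in [7,4] -> 0
  i=1: j in [6,4] -> 0
  i=2: j in [5,4] -> 0
  i=3: j in [4,4] -> 1
  i=4: j in [3,4] -> 2
  i=5: j in [2,4] -> 3
H(11) = 0+0+0+1+2+3 = 6


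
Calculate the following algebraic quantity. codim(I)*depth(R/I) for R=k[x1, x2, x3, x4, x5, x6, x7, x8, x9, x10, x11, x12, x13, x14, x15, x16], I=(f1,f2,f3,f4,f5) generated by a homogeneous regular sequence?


codim=5, depth=dim(R/I)=16-5=11
Product=5*11=55


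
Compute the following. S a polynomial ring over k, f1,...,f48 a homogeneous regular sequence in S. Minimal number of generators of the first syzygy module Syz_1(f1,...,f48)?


Regular sequence => Koszul complex is the minimal free resolution.
Syz_1 minimally generated by Koszul relations f_i*e_j - f_j*e_i (i<j): mu(Syz_1) = beta_2 = C(m,2) = m(m-1)/2
m=48
48*47/2 = 1128


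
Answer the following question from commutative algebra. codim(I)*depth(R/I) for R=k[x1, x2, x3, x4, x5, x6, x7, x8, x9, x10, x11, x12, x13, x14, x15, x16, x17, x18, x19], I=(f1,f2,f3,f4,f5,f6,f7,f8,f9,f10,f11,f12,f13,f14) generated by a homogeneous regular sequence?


codim=14, depth=dim(R/I)=19-14=5
Product=14*5=70


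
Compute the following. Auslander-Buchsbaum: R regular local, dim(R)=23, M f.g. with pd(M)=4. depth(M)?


pd+depth=depth(R)=23
depth=23-4=19


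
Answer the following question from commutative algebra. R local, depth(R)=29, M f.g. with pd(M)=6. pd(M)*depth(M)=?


pd+depth=29
depth=29-6=23
pd*depth=6*23=138


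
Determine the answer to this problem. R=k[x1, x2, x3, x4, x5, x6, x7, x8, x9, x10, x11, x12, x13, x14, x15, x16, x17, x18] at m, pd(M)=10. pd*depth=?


pd+depth=18
depth=18-10=8
pd*depth=10*8=80


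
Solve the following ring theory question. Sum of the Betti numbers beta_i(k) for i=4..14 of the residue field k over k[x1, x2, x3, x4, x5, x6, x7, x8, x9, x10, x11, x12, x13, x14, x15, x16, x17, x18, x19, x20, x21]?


Koszul resolution: beta_i(k)=C(n,i), n=21
C(21,4)=5985, C(21,5)=20349, C(21,6)=54264, C(21,7)=116280, C(21,8)=203490, C(21,9)=293930, C(21,10)=352716, C(21,11)=352716, C(21,12)=293930, C(21,13)=203490, C(21,14)=116280
Sum=2013430


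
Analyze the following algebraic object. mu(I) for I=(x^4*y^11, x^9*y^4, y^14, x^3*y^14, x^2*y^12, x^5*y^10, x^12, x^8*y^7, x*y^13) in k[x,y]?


Remove redundant (divisible by others).
x^3*y^14 redundant.
Min: x^12, x^9*y^4, x^8*y^7, x^5*y^10, x^4*y^11, x^2*y^12, x*y^13, y^14
Count=8


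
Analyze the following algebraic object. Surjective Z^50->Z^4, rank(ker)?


rank(ker) = 50-4 = 46


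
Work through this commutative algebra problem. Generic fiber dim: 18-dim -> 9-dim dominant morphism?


dim(fiber)=dim(X)-dim(Y)=18-9=9


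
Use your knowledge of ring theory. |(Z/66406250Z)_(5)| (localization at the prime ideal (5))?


5-primary part: 66406250=5^9*34
Size=5^9=1953125


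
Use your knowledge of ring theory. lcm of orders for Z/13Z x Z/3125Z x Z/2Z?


Exponent = lcm of the cyclic orders; pairwise coprime => product.
13^1*5^5*2^1=13*3125*2=81250


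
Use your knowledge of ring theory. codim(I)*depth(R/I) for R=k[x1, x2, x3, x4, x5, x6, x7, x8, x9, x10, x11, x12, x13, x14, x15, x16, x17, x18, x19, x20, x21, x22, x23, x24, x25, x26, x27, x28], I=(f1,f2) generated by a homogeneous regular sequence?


codim=2, depth=dim(R/I)=28-2=26
Product=2*26=52


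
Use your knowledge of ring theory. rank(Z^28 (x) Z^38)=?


rank(M(x)N) = rank(M)*rank(N)
28*38 = 1064


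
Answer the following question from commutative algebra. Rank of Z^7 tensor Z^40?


rank(M(x)N) = rank(M)*rank(N)
7*40 = 280


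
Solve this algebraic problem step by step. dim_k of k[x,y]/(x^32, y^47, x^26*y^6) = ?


k[x,y]/I, I = (x^32, y^47, x^26*y^6)
Rect: 32x47=1504. Corner: (32-26)x(47-6)=246.
dim = 1504-246 = 1258


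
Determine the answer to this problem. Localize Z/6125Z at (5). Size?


5-primary part: 6125=5^3*49
Size=5^3=125


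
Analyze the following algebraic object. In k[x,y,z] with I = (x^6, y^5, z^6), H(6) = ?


Need i<6, j<5, k<6 with i+j+k=6.
For each i, j ranges over max(0,6-i-5)..min(4,6-i):
  i=0: j in [1,4] -> 4
  i=1: j in [0,4] -> 5
  i=2: j in [0,4] -> 5
  i=3: j in [0,3] -> 4
  i=4: j in [0,2] -> 3
  i=5: j in [0,1] -> 2
H(6) = 4+5+5+4+3+2 = 23


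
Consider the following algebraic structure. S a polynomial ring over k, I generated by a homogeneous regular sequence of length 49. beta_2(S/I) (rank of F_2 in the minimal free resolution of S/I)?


Regular sequence => Koszul complex is the minimal free resolution.
Syz_1 minimally generated by Koszul relations f_i*e_j - f_j*e_i (i<j): mu(Syz_1) = beta_2 = C(m,2) = m(m-1)/2
m=49
49*48/2 = 1176


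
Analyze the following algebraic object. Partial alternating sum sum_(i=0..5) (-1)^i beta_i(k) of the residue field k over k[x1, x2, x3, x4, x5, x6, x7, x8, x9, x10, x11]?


Koszul resolution: beta_i(k)=C(n,i), n=11
sum_(i=0..p) (-1)^i C(n,i) = (-1)^p C(n-1,p)
(-1)^5*C(10,5) = (-1)^5*252 = -252


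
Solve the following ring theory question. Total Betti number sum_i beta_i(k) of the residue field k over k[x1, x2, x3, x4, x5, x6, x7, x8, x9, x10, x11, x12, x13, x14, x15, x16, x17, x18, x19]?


Koszul resolution: beta_i(k)=C(n,i), n=19
sum_i C(19,i) = 2^19 = 524288


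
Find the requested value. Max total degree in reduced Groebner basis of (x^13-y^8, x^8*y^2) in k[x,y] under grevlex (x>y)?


LT(f1)=x^13, LT(f2)=x^8y^2, lcm=x^13y^2
S(f1,f2) = y^2*f1 - x^5*f2 = -y^10
Reduced GB = {f1, f2, y^10}; degrees 13, 10, 10
Max = 13


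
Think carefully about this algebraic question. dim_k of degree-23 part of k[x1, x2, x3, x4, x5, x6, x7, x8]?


C(d+n-1,n-1)=C(30,7)=2035800


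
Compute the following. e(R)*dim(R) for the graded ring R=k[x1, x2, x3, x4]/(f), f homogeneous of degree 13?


e(R)=deg(f)=13, dim(R)=4-1=3
e*dim=13*3=39


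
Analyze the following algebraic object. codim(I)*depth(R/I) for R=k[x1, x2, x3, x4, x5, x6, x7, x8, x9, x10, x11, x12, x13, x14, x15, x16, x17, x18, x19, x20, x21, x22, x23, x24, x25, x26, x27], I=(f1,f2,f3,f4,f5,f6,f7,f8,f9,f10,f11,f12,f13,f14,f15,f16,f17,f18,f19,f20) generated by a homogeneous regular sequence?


codim=20, depth=dim(R/I)=27-20=7
Product=20*7=140


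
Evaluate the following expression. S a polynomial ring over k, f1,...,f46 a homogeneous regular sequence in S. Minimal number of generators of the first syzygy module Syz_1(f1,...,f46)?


Regular sequence => Koszul complex is the minimal free resolution.
Syz_1 minimally generated by Koszul relations f_i*e_j - f_j*e_i (i<j): mu(Syz_1) = beta_2 = C(m,2) = m(m-1)/2
m=46
46*45/2 = 1035


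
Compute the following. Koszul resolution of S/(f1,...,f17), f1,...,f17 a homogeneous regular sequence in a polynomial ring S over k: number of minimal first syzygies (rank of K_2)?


Regular sequence => Koszul complex is the minimal free resolution.
Syz_1 minimally generated by Koszul relations f_i*e_j - f_j*e_i (i<j): mu(Syz_1) = beta_2 = C(m,2) = m(m-1)/2
m=17
17*16/2 = 136


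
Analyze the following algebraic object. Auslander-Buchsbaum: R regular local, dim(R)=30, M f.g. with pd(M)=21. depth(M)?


pd+depth=depth(R)=30
depth=30-21=9


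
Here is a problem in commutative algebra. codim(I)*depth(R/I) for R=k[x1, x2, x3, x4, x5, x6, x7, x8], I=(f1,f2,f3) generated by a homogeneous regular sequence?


codim=3, depth=dim(R/I)=8-3=5
Product=3*5=15


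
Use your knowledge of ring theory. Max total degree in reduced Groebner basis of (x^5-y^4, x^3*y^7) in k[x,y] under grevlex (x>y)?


LT(f1)=x^5, LT(f2)=x^3y^7, lcm=x^5y^7
S(f1,f2) = y^7*f1 - x^2*f2 = -y^11
Reduced GB = {f1, f2, y^11}; degrees 5, 10, 11
Max = 11


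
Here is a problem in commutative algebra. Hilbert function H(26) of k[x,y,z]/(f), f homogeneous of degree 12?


C(28,2)-C(16,2)=378-120=258


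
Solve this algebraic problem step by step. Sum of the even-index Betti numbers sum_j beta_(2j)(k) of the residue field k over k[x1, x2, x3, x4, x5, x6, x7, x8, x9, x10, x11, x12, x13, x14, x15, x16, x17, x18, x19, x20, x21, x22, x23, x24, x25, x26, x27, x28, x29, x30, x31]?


Koszul resolution: beta_i(k)=C(n,i), n=31
sum_even C(31,i) = 2^(n-1) = 2^30 = 1073741824


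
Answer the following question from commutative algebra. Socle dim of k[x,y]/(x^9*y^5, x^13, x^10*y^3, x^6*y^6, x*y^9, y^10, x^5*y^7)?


Socle = ann(m) = span of standard monomials u with x*u, y*u in I (staircase corners).
Minimal generators: x^13, x^10*y^3, x^9*y^5, x^6*y^6, x^5*y^7, x*y^9, y^10
Corners: y^9, x^4y^8, x^5y^6, x^8y^5, x^9y^4, x^12y^2
Socle dim=6


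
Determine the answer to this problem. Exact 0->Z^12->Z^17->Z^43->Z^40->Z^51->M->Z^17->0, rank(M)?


Alt sum=0:
(-1)^0*12 + (-1)^1*17 + (-1)^2*43 + (-1)^3*40 + (-1)^4*51 + (-1)^5*? + (-1)^6*17=0
rank(M)=66


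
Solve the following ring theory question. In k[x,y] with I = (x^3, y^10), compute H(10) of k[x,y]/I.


k[x,y], I = (x^3, y^10), d = 10
Need i < 3 and d-i < 10.
Range: 1 <= i <= 2.
H(10) = 2


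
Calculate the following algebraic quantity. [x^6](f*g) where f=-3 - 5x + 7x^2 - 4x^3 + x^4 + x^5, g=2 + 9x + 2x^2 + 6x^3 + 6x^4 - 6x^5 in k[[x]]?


[x^6] = sum a_i*b_j, i+j=6
  -5*-6=30
  7*6=42
  -4*6=-24
  1*2=2
  1*9=9
Sum=59


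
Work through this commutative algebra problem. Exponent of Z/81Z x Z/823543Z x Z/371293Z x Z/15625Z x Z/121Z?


Exponent = lcm of the cyclic orders; pairwise coprime => product.
3^4*7^7*13^5*5^6*11^2=81*823543*371293*15625*121=46826689633145296875


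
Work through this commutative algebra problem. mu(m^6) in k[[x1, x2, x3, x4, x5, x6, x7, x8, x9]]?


C(n+d-1,d)=C(14,6)=3003


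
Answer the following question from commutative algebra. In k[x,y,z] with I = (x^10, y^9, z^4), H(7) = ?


Need i<10, j<9, k<4 with i+j+k=7.
For each i, j ranges over max(0,7-i-3)..min(8,7-i):
  i=0: j in [4,7] -> 4
  i=1: j in [3,6] -> 4
  i=2: j in [2,5] -> 4
  i=3: j in [1,4] -> 4
  i=4: j in [0,3] -> 4
  i=5: j in [0,2] -> 3
  i=6: j in [0,1] -> 2
  i=7: j in [0,0] -> 1
H(7) = 4+4+4+4+4+3+2+1 = 26


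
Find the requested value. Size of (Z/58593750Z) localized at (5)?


5-primary part: 58593750=5^10*6
Size=5^10=9765625


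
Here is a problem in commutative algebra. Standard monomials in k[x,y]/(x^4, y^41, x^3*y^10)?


k[x,y]/I, I = (x^4, y^41, x^3*y^10)
Rect: 4x41=164. Corner: (4-3)x(41-10)=31.
dim = 164-31 = 133


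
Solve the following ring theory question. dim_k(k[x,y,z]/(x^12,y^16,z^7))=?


Basis: x^iy^jz^k, i<12,j<16,k<7
12*16*7=1344


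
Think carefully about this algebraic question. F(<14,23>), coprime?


gcd(14,23)=1 => F=ab-a-b=14*23-14-23=322-37=285


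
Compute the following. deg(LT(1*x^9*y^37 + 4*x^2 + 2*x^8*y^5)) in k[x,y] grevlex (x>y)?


LT: 1*x^9*y^37
deg_x=9, deg_y=37
Total=9+37=46


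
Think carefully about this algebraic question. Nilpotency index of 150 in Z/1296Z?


150^k mod 1296:
k=1: 150
k=2: 468
k=3: 216
k=4: 0
First zero at k = 4


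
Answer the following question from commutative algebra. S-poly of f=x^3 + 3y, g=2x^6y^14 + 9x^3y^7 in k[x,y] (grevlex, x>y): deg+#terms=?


LT(f)=x^3, LT(g)=2x^6y^14
lcm(LM)=x^6y^14
S(f,g) (scaled by 2 to clear denominators) = 2x^3y^14*f - 1*g = 6x^3y^15 - 9x^3y^7
2 terms, deg 18.
18+2=20


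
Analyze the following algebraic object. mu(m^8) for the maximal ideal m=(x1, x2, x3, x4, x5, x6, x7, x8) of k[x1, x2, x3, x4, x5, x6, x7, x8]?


Graded Nakayama: mu(m^d) = dim_k (m^d/m^(d+1)) = #degree-8 monomials in 8 vars
C(n+d-1,d)=C(15,8)=6435


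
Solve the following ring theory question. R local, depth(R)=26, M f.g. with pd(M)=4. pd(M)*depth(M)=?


pd+depth=26
depth=26-4=22
pd*depth=4*22=88


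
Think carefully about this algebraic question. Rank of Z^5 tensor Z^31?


rank(M(x)N) = rank(M)*rank(N)
5*31 = 155


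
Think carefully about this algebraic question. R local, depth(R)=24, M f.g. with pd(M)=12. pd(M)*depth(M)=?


pd+depth=24
depth=24-12=12
pd*depth=12*12=144


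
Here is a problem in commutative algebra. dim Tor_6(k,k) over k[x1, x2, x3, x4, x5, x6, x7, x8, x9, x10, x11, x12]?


Koszul: C(n,i)=C(12,6)=924


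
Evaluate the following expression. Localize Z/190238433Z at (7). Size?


7-primary part: 190238433=7^8*33
Size=7^8=5764801


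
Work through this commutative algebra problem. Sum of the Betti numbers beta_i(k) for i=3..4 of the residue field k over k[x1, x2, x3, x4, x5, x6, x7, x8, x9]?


Koszul resolution: beta_i(k)=C(n,i), n=9
C(9,3)=84, C(9,4)=126
Sum=210


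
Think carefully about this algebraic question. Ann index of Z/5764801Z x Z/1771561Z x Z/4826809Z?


Exponent = lcm of the cyclic orders; pairwise coprime => product.
7^8*11^6*13^6=5764801*1771561*4826809=49294735980735294049


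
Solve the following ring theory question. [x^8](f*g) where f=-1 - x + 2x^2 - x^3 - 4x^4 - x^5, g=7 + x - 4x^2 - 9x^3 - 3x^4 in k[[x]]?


[x^8] = sum a_i*b_j, i+j=8
  -4*-3=12
  -1*-9=9
Sum=21


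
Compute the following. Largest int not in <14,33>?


gcd(14,33)=1 => F=ab-a-b=14*33-14-33=462-47=415


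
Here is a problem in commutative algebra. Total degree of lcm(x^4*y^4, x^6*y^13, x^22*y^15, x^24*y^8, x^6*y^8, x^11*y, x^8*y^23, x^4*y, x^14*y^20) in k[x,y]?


lcm = componentwise max:
x: max(4,6,22,24,6,11,8,4,14)=24
y: max(4,13,15,8,8,1,23,1,20)=23
Total=24+23=47


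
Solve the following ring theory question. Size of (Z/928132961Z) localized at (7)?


7-primary part: 928132961=7^9*23
Size=7^9=40353607


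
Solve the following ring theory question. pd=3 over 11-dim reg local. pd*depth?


pd+depth=11
depth=11-3=8
pd*depth=3*8=24


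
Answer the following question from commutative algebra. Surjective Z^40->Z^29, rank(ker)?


rank(ker) = 40-29 = 11


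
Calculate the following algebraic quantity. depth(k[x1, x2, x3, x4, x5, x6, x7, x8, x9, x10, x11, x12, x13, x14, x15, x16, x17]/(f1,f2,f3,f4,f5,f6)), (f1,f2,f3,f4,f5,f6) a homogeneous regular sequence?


depth(R)=17
depth(R/I)=17-6=11


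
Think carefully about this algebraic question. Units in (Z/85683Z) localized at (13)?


Local ring = Z/28561Z.
phi(28561) = 13^3*(13-1) = 26364


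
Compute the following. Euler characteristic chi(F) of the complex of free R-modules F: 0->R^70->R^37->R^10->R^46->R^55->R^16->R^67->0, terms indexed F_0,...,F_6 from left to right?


chi = sum (-1)^i * rank:
(-1)^0*70=70
(-1)^1*37=-37
(-1)^2*10=10
(-1)^3*46=-46
(-1)^4*55=55
(-1)^5*16=-16
(-1)^6*67=67
chi=103


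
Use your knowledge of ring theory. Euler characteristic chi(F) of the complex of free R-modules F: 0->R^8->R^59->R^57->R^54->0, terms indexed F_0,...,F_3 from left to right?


chi = sum (-1)^i * rank:
(-1)^0*8=8
(-1)^1*59=-59
(-1)^2*57=57
(-1)^3*54=-54
chi=-48


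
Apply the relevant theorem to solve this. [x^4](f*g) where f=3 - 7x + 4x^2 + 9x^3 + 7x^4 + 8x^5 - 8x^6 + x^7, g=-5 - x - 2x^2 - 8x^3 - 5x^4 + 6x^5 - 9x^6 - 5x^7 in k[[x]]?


[x^4] = sum a_i*b_j, i+j=4
  3*-5=-15
  -7*-8=56
  4*-2=-8
  9*-1=-9
  7*-5=-35
Sum=-11


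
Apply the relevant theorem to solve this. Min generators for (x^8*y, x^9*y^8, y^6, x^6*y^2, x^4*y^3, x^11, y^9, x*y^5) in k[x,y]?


Remove redundant (divisible by others).
x^9*y^8 redundant.
y^9 redundant.
Min: x^11, x^8*y, x^6*y^2, x^4*y^3, x*y^5, y^6
Count=6


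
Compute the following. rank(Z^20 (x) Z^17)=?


rank(M(x)N) = rank(M)*rank(N)
20*17 = 340


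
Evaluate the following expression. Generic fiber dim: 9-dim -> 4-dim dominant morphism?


dim(fiber)=dim(X)-dim(Y)=9-4=5


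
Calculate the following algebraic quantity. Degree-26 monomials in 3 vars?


C(d+n-1,n-1)=C(28,2)=378


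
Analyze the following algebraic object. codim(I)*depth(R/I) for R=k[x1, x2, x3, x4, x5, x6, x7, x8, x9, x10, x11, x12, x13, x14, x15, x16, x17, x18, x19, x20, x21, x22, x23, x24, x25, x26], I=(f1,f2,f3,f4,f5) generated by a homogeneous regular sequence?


codim=5, depth=dim(R/I)=26-5=21
Product=5*21=105


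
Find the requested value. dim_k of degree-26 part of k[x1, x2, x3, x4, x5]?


C(d+n-1,n-1)=C(30,4)=27405


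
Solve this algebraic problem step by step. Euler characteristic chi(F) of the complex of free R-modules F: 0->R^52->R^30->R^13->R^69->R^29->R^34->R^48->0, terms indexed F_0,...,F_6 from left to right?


chi = sum (-1)^i * rank:
(-1)^0*52=52
(-1)^1*30=-30
(-1)^2*13=13
(-1)^3*69=-69
(-1)^4*29=29
(-1)^5*34=-34
(-1)^6*48=48
chi=9


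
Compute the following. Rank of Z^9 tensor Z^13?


rank(M(x)N) = rank(M)*rank(N)
9*13 = 117


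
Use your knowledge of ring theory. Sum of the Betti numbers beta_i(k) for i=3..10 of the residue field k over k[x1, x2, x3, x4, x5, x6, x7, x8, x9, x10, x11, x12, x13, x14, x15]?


Koszul resolution: beta_i(k)=C(n,i), n=15
C(15,3)=455, C(15,4)=1365, C(15,5)=3003, C(15,6)=5005, C(15,7)=6435, C(15,8)=6435, C(15,9)=5005, C(15,10)=3003
Sum=30706


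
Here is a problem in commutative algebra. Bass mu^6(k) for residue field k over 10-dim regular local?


C(n,i)=C(10,6)=210


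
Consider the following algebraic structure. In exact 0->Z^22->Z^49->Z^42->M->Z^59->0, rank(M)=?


Alt sum=0:
(-1)^0*22 + (-1)^1*49 + (-1)^2*42 + (-1)^3*? + (-1)^4*59=0
rank(M)=74


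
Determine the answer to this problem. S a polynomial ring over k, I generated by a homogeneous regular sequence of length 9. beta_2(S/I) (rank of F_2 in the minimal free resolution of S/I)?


Regular sequence => Koszul complex is the minimal free resolution.
Syz_1 minimally generated by Koszul relations f_i*e_j - f_j*e_i (i<j): mu(Syz_1) = beta_2 = C(m,2) = m(m-1)/2
m=9
9*8/2 = 36


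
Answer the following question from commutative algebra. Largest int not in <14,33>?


gcd(14,33)=1 => F=ab-a-b=14*33-14-33=462-47=415


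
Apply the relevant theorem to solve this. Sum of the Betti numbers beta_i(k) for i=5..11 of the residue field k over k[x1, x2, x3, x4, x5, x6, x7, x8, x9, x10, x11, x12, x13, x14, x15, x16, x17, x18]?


Koszul resolution: beta_i(k)=C(n,i), n=18
C(18,5)=8568, C(18,6)=18564, C(18,7)=31824, C(18,8)=43758, C(18,9)=48620, C(18,10)=43758, C(18,11)=31824
Sum=226916


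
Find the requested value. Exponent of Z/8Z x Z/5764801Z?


Exponent = lcm of the cyclic orders; pairwise coprime => product.
2^3*7^8=8*5764801=46118408


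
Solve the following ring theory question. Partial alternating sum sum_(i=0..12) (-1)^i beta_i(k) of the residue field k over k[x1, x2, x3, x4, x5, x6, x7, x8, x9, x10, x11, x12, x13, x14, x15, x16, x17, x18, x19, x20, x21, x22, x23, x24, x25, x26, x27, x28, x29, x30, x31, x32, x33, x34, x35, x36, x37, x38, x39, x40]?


Koszul resolution: beta_i(k)=C(n,i), n=40
sum_(i=0..p) (-1)^i C(n,i) = (-1)^p C(n-1,p)
(-1)^12*C(39,12) = (-1)^12*3910797436 = 3910797436


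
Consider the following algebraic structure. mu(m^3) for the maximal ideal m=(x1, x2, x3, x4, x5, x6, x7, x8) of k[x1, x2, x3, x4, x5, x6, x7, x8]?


Graded Nakayama: mu(m^d) = dim_k (m^d/m^(d+1)) = #degree-3 monomials in 8 vars
C(n+d-1,d)=C(10,3)=120


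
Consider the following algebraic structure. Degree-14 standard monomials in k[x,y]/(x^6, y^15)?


k[x,y], I = (x^6, y^15), d = 14
Need i < 6 and d-i < 15.
Range: 0 <= i <= 5.
H(14) = 6


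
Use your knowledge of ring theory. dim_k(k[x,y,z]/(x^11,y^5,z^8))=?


Basis: x^iy^jz^k, i<11,j<5,k<8
11*5*8=440


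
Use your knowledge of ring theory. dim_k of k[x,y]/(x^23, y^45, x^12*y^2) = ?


k[x,y]/I, I = (x^23, y^45, x^12*y^2)
Rect: 23x45=1035. Corner: (23-12)x(45-2)=473.
dim = 1035-473 = 562


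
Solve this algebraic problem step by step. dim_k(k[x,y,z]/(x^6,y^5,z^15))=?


Basis: x^iy^jz^k, i<6,j<5,k<15
6*5*15=450


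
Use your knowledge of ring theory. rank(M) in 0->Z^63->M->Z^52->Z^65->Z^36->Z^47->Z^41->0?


Alt sum=0:
(-1)^0*63 + (-1)^1*? + (-1)^2*52 + (-1)^3*65 + (-1)^4*36 + (-1)^5*47 + (-1)^6*41=0
rank(M)=80


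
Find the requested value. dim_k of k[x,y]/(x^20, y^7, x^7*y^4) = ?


k[x,y]/I, I = (x^20, y^7, x^7*y^4)
Rect: 20x7=140. Corner: (20-7)x(7-4)=39.
dim = 140-39 = 101


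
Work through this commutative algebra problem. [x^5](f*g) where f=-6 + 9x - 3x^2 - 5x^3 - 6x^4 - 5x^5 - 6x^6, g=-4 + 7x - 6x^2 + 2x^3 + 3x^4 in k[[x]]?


[x^5] = sum a_i*b_j, i+j=5
  9*3=27
  -3*2=-6
  -5*-6=30
  -6*7=-42
  -5*-4=20
Sum=29


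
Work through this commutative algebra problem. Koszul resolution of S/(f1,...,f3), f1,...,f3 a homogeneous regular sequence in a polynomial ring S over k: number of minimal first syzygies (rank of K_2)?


Regular sequence => Koszul complex is the minimal free resolution.
Syz_1 minimally generated by Koszul relations f_i*e_j - f_j*e_i (i<j): mu(Syz_1) = beta_2 = C(m,2) = m(m-1)/2
m=3
3*2/2 = 3


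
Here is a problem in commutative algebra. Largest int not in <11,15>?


gcd(11,15)=1 => F=ab-a-b=11*15-11-15=165-26=139


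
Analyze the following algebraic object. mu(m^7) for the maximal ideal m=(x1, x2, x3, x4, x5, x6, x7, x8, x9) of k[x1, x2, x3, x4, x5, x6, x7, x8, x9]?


Graded Nakayama: mu(m^d) = dim_k (m^d/m^(d+1)) = #degree-7 monomials in 9 vars
C(n+d-1,d)=C(15,7)=6435


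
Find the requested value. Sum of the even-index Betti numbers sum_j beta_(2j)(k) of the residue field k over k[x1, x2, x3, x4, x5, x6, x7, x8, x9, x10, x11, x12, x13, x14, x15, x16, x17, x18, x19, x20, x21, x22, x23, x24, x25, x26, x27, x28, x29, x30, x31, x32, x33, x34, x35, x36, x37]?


Koszul resolution: beta_i(k)=C(n,i), n=37
sum_even C(37,i) = 2^(n-1) = 2^36 = 68719476736


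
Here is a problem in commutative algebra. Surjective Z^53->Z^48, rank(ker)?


rank(ker) = 53-48 = 5
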